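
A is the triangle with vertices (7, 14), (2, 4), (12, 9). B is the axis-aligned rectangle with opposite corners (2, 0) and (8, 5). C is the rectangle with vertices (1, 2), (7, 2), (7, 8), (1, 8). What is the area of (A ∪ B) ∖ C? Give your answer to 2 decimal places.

42.75

|A ∪ B| = 66.75.
|(A ∪ B) ∩ C| = 24.
|(A ∪ B) ∖ C| = 66.75 − 24 = 42.75.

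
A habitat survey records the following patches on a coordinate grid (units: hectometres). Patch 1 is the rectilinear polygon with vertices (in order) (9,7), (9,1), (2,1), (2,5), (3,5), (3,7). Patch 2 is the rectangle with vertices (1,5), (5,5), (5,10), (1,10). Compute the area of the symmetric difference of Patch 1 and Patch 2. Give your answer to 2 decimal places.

|Patch 1| = 40, |Patch 2| = 20, |Patch 1∩Patch 2| = 4.
|Patch 1 △ Patch 2| = |Patch 1| + |Patch 2| − 2·|Patch 1∩Patch 2| = 40 + 20 − 8 = 52.00.

52.00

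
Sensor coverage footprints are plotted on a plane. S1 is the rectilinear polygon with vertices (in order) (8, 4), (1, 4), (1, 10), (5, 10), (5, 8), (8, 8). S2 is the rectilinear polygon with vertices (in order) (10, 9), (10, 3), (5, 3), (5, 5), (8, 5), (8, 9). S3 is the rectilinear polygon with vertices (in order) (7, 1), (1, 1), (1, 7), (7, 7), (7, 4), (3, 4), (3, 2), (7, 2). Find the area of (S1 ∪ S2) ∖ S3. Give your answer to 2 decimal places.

33.00

|S1 ∪ S2| = 51.
|(S1 ∪ S2) ∩ S3| = 18.
|(S1 ∪ S2) ∖ S3| = 51 − 18 = 33.00.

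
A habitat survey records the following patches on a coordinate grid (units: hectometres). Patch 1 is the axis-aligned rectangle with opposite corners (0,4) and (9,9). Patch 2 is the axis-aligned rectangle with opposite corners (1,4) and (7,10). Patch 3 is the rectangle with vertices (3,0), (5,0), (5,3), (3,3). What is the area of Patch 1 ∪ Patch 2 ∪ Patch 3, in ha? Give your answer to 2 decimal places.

57.00

By inclusion–exclusion:
Individual areas: |Patch 1| = 45, |Patch 2| = 36, |Patch 3| = 6.
|Patch 1∩Patch 2|: x∈[1,7], y∈[4,9] → 6·5 = 30.
|Patch 1∩Patch 3| = 0 (no overlap).
|Patch 2∩Patch 3| = 0 (no overlap).
|Patch 1∩Patch 2∩Patch 3| = 0.
|Patch 1 ∪ Patch 2 ∪ Patch 3| = 87 − 30 + 0 = 57.00.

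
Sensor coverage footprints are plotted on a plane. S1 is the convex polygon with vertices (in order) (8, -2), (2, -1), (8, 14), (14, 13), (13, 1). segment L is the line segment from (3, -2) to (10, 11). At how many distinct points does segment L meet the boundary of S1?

The segment meets the boundary at (3.412,-1.235).

1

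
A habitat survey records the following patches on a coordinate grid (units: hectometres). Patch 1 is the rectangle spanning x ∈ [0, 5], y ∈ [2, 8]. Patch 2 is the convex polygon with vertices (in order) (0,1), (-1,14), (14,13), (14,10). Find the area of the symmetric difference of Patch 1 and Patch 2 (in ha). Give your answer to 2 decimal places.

|Patch 1| = 30, |Patch 2| = 118, |Patch 1∩Patch 2| = 26.1865.
|Patch 1 △ Patch 2| = |Patch 1| + |Patch 2| − 2·|Patch 1∩Patch 2| = 30 + 118 − 52.373 = 95.63.

95.63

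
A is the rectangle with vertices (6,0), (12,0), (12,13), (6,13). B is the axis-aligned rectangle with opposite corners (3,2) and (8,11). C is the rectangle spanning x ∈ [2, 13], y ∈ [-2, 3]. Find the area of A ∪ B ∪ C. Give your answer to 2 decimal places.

By inclusion–exclusion:
Individual areas: |A| = 78, |B| = 45, |C| = 55.
|A∩B|: x∈[6,8], y∈[2,11] → 2·9 = 18.
|A∩C|: x∈[6,12], y∈[0,3] → 6·3 = 18.
|B∩C|: x∈[3,8], y∈[2,3] → 5·1 = 5.
|A∩B∩C| = 2.
|A ∪ B ∪ C| = 178 − 41 + 2 = 139.00.

139.00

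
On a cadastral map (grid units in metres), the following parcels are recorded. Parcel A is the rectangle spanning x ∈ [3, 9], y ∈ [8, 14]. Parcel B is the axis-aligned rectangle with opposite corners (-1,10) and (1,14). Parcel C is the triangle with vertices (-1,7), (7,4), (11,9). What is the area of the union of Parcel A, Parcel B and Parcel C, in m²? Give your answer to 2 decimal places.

By inclusion–exclusion:
Individual areas: |Parcel A| = 36, |Parcel B| = 8, |Parcel C| = 26.
|Parcel A∩Parcel B| = 0 (no overlap).
|Parcel A∩Parcel C| = 1.3333.
|Parcel B∩Parcel C| = 0.
|Parcel A∩Parcel B∩Parcel C| = 0.
|Parcel A ∪ Parcel B ∪ Parcel C| = 70 − 1.3333 + 0 = 68.67.

68.67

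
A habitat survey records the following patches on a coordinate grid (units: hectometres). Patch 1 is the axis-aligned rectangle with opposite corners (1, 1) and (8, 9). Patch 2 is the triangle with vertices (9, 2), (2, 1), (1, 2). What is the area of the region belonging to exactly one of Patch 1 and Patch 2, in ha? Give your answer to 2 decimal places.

|Patch 1| = 56, |Patch 2| = 4, |Patch 1∩Patch 2| = 3.9286.
|Patch 1 △ Patch 2| = |Patch 1| + |Patch 2| − 2·|Patch 1∩Patch 2| = 56 + 4 − 7.8571 = 52.14.

52.14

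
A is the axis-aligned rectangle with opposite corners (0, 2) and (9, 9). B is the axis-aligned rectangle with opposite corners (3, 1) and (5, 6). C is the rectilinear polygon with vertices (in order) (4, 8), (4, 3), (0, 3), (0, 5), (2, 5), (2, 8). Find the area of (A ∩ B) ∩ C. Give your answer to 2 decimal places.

3.00

The region (A ∩ B) ∩ C is the polygon with vertices (3,6), (4,6), (4,3), (3,3).
By the shoelace formula its area is 3.00.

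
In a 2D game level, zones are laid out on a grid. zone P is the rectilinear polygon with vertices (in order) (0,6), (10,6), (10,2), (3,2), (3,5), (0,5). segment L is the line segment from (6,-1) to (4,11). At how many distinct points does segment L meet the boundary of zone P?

The segment meets the boundary at (4.833,6), (5.5,2).

2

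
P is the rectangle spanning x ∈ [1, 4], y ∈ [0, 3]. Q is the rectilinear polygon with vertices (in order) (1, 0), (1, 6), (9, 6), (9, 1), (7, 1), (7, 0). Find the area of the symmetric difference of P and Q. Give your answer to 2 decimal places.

37.00

|P| = 9, |Q| = 46, |P∩Q| = 9.
|P △ Q| = |P| + |Q| − 2·|P∩Q| = 9 + 46 − 18 = 37.00.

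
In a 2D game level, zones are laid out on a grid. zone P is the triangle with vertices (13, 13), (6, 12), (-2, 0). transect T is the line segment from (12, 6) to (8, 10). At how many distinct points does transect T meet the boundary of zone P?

The segment meets the boundary at (8.714,9.286).

1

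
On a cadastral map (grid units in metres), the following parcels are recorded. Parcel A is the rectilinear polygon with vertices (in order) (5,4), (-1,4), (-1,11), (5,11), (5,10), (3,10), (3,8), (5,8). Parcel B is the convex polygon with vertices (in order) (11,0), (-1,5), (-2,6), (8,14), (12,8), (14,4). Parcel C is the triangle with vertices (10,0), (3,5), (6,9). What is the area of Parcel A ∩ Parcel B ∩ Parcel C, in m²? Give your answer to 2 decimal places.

The intersection is the polygon with vertices (5,4), (4.4,4), (3,5), (5,7.667).
By the shoelace formula its area is 3.97.

3.97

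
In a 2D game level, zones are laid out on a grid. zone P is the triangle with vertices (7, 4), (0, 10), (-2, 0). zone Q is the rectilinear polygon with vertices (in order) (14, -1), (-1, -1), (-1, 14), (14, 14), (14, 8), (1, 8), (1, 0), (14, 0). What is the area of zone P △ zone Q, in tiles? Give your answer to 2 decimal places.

|zone P| = 41, |zone Q| = 121, |zone P∩zone Q| = 16.0556.
|zone P △ zone Q| = |zone P| + |zone Q| − 2·|zone P∩zone Q| = 41 + 121 − 32.1111 = 129.89.

129.89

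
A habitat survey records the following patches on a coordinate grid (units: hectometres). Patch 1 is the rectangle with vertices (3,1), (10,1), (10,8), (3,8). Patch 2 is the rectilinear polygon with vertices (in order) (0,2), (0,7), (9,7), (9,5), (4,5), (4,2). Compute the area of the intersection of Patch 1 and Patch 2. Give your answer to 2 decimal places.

The intersection is the polygon with vertices (3,7), (9,7), (9,5), (4,5), (4,2), (3,2).
By the shoelace formula its area is 15.00.

15.00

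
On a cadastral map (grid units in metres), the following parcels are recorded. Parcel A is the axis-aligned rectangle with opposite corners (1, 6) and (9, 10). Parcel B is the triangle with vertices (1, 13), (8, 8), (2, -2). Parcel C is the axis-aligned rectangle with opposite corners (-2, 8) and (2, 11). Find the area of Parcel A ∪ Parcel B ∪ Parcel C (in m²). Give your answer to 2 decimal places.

68.50

By inclusion–exclusion:
Individual areas: |Parcel A| = 32, |Parcel B| = 50, |Parcel C| = 12.
|Parcel A∩Parcel B| = 22.6667.
|Parcel A∩Parcel C|: x∈[1,2], y∈[8,10] → 1·2 = 2.
|Parcel B∩Parcel C| = 2.3.
|Parcel A∩Parcel B∩Parcel C| = 1.4667.
|Parcel A ∪ Parcel B ∪ Parcel C| = 94 − 26.9667 + 1.4667 = 68.50.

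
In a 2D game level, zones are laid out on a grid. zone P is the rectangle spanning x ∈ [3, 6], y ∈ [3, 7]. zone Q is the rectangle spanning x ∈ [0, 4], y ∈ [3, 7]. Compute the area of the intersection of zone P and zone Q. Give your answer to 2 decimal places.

4.00

|zone P∩zone Q|: x∈[3,4], y∈[3,7] → 1·4 = 4.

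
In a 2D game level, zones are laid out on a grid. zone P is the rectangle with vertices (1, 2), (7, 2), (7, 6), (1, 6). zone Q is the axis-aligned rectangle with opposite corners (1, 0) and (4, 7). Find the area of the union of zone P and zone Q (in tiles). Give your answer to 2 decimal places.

By inclusion–exclusion:
Individual areas: |zone P| = 24, |zone Q| = 21.
|zone P∩zone Q|: x∈[1,4], y∈[2,6] → 3·4 = 12.
|zone P ∪ zone Q| = 45 − 12 = 33.00.

33.00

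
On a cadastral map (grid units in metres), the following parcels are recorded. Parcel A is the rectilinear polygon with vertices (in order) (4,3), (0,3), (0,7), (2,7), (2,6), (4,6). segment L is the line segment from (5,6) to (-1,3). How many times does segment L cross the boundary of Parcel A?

2

The segment meets the boundary at (0,3.5), (4,5.5).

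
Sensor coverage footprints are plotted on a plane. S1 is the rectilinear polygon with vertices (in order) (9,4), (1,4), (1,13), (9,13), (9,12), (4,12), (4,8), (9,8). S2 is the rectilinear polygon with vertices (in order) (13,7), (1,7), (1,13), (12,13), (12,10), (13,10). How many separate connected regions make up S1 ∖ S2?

1

S1 ∖ S2 is a single connected region.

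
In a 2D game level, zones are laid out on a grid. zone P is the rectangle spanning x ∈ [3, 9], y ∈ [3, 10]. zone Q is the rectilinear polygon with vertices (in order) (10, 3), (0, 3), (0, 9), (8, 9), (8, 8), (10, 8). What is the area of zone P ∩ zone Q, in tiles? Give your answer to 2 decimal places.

The intersection is the polygon with vertices (9,3), (3,3), (3,9), (8,9), (8,8), (9,8).
By the shoelace formula its area is 35.00.

35.00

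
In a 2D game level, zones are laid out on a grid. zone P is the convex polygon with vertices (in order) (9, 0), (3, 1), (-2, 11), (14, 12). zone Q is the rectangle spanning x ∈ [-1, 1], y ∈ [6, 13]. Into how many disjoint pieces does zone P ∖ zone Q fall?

2

zone P ∖ zone Q splits into 2 disjoint pieces (area 111.9688, area 1.0312).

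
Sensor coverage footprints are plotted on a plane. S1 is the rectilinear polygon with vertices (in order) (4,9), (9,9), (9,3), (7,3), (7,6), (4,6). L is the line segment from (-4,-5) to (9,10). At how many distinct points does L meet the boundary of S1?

The segment meets the boundary at (8.133,9), (5.533,6).

2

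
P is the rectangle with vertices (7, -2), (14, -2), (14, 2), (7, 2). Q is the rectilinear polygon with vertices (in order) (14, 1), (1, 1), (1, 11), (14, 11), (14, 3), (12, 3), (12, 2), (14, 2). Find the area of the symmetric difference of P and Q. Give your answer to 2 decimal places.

142.00

|P| = 28, |Q| = 128, |P∩Q| = 7.
|P △ Q| = |P| + |Q| − 2·|P∩Q| = 28 + 128 − 14 = 142.00.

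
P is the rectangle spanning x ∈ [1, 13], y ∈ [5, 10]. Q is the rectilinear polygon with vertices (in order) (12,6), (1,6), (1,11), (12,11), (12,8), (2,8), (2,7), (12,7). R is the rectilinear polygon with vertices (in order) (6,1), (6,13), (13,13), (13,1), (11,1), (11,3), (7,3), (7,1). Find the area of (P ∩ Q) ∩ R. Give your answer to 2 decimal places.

18.00

|P ∩ Q| = 34.
|(P ∩ Q) ∩ R| = 18.00.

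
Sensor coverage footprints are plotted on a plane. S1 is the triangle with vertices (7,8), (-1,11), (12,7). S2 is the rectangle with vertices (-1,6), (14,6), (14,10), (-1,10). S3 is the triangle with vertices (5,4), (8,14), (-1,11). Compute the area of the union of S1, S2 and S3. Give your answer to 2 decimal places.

81.99

By inclusion–exclusion:
Individual areas: |S1| = 3.5, |S2| = 60, |S3| = 40.5.
|S1∩S2| = 3.2083.
|S1∩S3| = 1.817.
|S2∩S3| = 18.5143.
|S1∩S2∩S3| = 1.5254.
|S1 ∪ S2 ∪ S3| = 104 − 23.5396 + 1.5254 = 81.99.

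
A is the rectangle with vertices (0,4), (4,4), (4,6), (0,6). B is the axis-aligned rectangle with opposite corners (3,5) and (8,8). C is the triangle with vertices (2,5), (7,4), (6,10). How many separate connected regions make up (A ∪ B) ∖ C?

(A ∪ B) ∖ C splits into 3 disjoint pieces (area 6, area 1.225, area 4.25).

3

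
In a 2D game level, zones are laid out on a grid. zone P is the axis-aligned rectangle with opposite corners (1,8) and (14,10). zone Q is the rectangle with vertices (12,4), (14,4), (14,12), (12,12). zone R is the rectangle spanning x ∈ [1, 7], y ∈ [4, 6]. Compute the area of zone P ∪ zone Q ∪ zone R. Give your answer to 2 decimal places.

By inclusion–exclusion:
Individual areas: |zone P| = 26, |zone Q| = 16, |zone R| = 12.
|zone P∩zone Q|: x∈[12,14], y∈[8,10] → 2·2 = 4.
|zone P∩zone R| = 0 (no overlap).
|zone Q∩zone R| = 0 (no overlap).
|zone P∩zone Q∩zone R| = 0.
|zone P ∪ zone Q ∪ zone R| = 54 − 4 + 0 = 50.00.

50.00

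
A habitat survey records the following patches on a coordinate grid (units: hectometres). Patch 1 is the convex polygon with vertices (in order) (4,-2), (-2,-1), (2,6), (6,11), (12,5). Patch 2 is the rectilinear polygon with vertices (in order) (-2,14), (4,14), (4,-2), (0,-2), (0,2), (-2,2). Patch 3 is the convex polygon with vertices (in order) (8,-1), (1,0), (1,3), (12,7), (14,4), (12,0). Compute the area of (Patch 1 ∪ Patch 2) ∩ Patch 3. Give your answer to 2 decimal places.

40.96

The region (Patch 1 ∪ Patch 2) ∩ Patch 3 is the polygon with vertices (12,5), (5.544,-0.649), (1,0), (1,3), (10.533,6.467).
By the shoelace formula its area is 40.96.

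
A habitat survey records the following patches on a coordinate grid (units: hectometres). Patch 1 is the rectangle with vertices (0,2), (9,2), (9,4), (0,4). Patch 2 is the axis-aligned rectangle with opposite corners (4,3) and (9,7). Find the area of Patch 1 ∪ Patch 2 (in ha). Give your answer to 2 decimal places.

By inclusion–exclusion:
Individual areas: |Patch 1| = 18, |Patch 2| = 20.
|Patch 1∩Patch 2|: x∈[4,9], y∈[3,4] → 5·1 = 5.
|Patch 1 ∪ Patch 2| = 38 − 5 = 33.00.

33.00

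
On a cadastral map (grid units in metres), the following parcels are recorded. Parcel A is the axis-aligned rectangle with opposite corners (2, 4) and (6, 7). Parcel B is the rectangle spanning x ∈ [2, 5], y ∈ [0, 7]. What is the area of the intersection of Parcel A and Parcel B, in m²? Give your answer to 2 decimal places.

9.00

|Parcel A∩Parcel B|: x∈[2,5], y∈[4,7] → 3·3 = 9.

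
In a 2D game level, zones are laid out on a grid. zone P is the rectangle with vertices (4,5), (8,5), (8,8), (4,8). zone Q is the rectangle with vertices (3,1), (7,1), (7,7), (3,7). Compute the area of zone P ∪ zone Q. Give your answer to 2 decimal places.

By inclusion–exclusion:
Individual areas: |zone P| = 12, |zone Q| = 24.
|zone P∩zone Q|: x∈[4,7], y∈[5,7] → 3·2 = 6.
|zone P ∪ zone Q| = 36 − 6 = 30.00.

30.00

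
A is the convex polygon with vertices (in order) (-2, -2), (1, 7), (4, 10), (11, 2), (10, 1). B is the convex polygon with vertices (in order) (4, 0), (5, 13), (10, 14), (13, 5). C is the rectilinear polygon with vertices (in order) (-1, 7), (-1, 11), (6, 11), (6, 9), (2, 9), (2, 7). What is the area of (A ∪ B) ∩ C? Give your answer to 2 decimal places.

3.88

|A ∪ B| = 133.5961.
|(A ∪ B) ∩ C| = 3.88.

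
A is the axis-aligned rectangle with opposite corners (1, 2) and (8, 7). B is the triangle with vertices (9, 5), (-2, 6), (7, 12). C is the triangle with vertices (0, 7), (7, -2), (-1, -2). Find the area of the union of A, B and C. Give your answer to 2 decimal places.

By inclusion–exclusion:
Individual areas: |A| = 35, |B| = 37.5, |C| = 36.
|A∩B| = 11.1364.
|A∩C| = 5.3651.
|B∩C| = 0.6613.
|A∩B∩C| = 0.
|A ∪ B ∪ C| = 108.5 − 17.1627 + 0 = 91.34.

91.34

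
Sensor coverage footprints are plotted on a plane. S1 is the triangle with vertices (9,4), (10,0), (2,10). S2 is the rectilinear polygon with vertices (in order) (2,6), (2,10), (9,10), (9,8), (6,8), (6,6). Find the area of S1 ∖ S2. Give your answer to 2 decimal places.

8.26

|S1| = 11, |S1∩S2| = 2.7429.
|S1 ∖ S2| = |S1| − |S1∩S2| = 11 − 2.7429 = 8.26.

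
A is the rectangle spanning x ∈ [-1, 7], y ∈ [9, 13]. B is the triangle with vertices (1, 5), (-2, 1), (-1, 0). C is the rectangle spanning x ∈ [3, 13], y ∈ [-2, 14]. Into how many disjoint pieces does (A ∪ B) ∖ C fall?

2

(A ∪ B) ∖ C splits into 2 disjoint pieces (area 16, area 3.5).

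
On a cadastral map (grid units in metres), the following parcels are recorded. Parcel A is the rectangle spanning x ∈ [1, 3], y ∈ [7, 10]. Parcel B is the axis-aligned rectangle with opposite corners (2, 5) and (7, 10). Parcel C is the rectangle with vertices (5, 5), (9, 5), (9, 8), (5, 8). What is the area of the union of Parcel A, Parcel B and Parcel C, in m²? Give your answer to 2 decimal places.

By inclusion–exclusion:
Individual areas: |Parcel A| = 6, |Parcel B| = 25, |Parcel C| = 12.
|Parcel A∩Parcel B|: x∈[2,3], y∈[7,10] → 1·3 = 3.
|Parcel A∩Parcel C| = 0 (no overlap).
|Parcel B∩Parcel C|: x∈[5,7], y∈[5,8] → 2·3 = 6.
|Parcel A∩Parcel B∩Parcel C| = 0.
|Parcel A ∪ Parcel B ∪ Parcel C| = 43 − 9 + 0 = 34.00.

34.00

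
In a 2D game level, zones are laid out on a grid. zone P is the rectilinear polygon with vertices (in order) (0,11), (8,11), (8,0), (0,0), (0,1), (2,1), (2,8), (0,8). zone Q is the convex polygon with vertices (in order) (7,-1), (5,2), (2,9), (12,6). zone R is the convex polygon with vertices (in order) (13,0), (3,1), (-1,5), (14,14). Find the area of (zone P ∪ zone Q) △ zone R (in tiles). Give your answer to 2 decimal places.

86.90

|zone P ∪ zone Q| = 88.2905.
|(zone P ∪ zone Q) ∩ zone R| = 59.9467.
|(zone P ∪ zone Q) △ zone R| = 88.2905 + 118.5 − 119.8933 = 86.90.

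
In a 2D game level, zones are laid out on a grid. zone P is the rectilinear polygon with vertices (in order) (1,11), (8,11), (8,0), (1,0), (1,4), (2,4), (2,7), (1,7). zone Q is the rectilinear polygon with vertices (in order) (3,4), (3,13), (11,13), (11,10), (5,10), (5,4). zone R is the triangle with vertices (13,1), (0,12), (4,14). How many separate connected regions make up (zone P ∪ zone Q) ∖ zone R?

2

(zone P ∪ zone Q) ∖ zone R splits into 2 disjoint pieces (area 16.9017, area 54.3322).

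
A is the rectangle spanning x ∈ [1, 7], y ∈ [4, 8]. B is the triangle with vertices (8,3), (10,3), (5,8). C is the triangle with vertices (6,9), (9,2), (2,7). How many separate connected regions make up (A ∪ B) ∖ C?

3

(A ∪ B) ∖ C splits into 3 disjoint pieces (area 11.3, area 0.381, area 1.7857).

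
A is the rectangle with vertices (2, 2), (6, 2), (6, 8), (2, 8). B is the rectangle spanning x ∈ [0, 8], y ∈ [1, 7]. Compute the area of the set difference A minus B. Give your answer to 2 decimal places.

4.00

|A∩B|: x∈[2,6], y∈[2,7] → 4·5 = 20.
|A| = 24.
|A ∖ B| = |A| − |A∩B| = 24 − 20 = 4.00.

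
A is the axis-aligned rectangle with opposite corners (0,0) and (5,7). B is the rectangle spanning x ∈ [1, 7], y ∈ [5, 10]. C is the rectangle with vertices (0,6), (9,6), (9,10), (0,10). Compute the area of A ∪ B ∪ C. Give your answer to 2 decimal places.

68.00

By inclusion–exclusion:
Individual areas: |A| = 35, |B| = 30, |C| = 36.
|A∩B|: x∈[1,5], y∈[5,7] → 4·2 = 8.
|A∩C|: x∈[0,5], y∈[6,7] → 5·1 = 5.
|B∩C|: x∈[1,7], y∈[6,10] → 6·4 = 24.
|A∩B∩C| = 4.
|A ∪ B ∪ C| = 101 − 37 + 4 = 68.00.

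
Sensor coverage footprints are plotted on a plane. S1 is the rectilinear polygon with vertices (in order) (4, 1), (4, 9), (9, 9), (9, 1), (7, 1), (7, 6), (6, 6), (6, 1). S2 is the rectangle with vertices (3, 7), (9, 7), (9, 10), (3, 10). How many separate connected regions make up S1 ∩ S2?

1

S1 ∩ S2 is a single connected region.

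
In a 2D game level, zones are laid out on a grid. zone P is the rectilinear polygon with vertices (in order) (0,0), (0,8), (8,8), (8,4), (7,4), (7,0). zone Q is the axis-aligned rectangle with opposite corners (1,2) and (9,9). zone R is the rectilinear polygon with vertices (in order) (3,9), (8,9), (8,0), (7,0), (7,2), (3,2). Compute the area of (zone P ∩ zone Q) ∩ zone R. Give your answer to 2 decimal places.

The region (zone P ∩ zone Q) ∩ zone R is the polygon with vertices (8,4), (7,4), (7,2), (3,2), (3,8), (8,8).
By the shoelace formula its area is 28.00.

28.00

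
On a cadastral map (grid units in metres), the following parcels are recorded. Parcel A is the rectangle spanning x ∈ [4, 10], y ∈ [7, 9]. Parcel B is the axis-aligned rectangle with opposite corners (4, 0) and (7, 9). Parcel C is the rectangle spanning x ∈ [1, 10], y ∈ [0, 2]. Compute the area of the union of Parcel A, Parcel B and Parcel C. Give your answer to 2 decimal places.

By inclusion–exclusion:
Individual areas: |Parcel A| = 12, |Parcel B| = 27, |Parcel C| = 18.
|Parcel A∩Parcel B|: x∈[4,7], y∈[7,9] → 3·2 = 6.
|Parcel A∩Parcel C| = 0 (no overlap).
|Parcel B∩Parcel C|: x∈[4,7], y∈[0,2] → 3·2 = 6.
|Parcel A∩Parcel B∩Parcel C| = 0.
|Parcel A ∪ Parcel B ∪ Parcel C| = 57 − 12 + 0 = 45.00.

45.00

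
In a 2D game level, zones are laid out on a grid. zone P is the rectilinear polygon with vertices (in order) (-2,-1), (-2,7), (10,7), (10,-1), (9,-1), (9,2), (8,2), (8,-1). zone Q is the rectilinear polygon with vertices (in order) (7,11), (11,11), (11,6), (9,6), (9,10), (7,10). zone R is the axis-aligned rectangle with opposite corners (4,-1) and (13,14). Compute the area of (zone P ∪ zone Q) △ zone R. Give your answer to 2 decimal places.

127.00

|zone P ∪ zone Q| = 104.
|(zone P ∪ zone Q) ∩ zone R| = 56.
|(zone P ∪ zone Q) △ zone R| = 104 + 135 − 112 = 127.00.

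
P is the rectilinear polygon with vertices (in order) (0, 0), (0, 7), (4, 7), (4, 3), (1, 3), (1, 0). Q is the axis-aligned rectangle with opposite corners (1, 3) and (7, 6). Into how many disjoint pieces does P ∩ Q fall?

P ∩ Q is a single connected region.

1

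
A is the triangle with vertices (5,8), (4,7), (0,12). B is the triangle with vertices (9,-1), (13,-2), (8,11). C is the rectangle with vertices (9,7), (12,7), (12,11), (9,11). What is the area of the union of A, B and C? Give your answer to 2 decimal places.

39.62

By inclusion–exclusion:
Individual areas: |A| = 4.5, |B| = 23.5, |C| = 12.
|A∩B| = 0.
|A∩C| = 0.
|B∩C| = 0.3769.
|A∩B∩C| = 0.
|A ∪ B ∪ C| = 40 − 0.3769 + 0 = 39.62.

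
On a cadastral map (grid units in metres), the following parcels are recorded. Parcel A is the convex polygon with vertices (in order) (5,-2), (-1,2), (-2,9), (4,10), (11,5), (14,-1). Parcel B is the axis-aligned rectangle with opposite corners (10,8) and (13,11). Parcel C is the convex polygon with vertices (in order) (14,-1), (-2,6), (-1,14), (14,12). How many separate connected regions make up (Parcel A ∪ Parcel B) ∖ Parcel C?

2

(Parcel A ∪ Parcel B) ∖ Parcel C splits into 2 disjoint pieces (area 48.6857, area 0.2745).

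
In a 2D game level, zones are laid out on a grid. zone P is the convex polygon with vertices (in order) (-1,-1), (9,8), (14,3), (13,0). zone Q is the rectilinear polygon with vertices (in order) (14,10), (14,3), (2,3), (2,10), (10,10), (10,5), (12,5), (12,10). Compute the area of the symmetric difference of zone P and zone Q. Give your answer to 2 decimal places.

93.22

|zone P| = 68, |zone Q| = 74, |zone P∩zone Q| = 24.3889.
|zone P △ zone Q| = |zone P| + |zone Q| − 2·|zone P∩zone Q| = 68 + 74 − 48.7778 = 93.22.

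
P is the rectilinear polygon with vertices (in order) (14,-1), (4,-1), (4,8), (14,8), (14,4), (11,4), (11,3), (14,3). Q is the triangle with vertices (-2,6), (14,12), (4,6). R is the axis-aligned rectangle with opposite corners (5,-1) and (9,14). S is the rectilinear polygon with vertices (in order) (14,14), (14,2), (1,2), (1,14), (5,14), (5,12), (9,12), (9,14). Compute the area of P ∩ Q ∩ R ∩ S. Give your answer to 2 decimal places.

1.63

The intersection is the polygon with vertices (5,6.6), (5,8), (7.333,8).
By the shoelace formula its area is 1.63.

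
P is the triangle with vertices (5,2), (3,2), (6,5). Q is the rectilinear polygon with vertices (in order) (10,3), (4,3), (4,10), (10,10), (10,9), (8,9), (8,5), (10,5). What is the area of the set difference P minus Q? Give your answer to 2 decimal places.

1.67

|P| = 3, |P∩Q| = 1.3333.
|P ∖ Q| = |P| − |P∩Q| = 3 − 1.3333 = 1.67.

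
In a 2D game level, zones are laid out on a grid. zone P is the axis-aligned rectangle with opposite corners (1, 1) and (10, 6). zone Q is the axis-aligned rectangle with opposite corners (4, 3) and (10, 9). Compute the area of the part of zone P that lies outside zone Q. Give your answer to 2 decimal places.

27.00

|zone P∩zone Q|: x∈[4,10], y∈[3,6] → 6·3 = 18.
|zone P| = 45.
|zone P ∖ zone Q| = |zone P| − |zone P∩zone Q| = 45 − 18 = 27.00.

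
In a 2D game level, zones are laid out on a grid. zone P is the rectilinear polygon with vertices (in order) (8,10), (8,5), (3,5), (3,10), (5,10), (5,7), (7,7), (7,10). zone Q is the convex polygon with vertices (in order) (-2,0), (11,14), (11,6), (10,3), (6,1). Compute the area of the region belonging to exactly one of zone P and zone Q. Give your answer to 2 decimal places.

69.74

|zone P| = 19, |zone Q| = 74.5, |zone P∩zone Q| = 11.8791.
|zone P △ zone Q| = |zone P| + |zone Q| − 2·|zone P∩zone Q| = 19 + 74.5 − 23.7582 = 69.74.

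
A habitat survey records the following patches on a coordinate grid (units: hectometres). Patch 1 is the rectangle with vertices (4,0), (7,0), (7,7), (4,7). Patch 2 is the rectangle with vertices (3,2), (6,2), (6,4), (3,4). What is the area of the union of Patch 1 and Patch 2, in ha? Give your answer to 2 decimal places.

23.00

By inclusion–exclusion:
Individual areas: |Patch 1| = 21, |Patch 2| = 6.
|Patch 1∩Patch 2|: x∈[4,6], y∈[2,4] → 2·2 = 4.
|Patch 1 ∪ Patch 2| = 27 − 4 = 23.00.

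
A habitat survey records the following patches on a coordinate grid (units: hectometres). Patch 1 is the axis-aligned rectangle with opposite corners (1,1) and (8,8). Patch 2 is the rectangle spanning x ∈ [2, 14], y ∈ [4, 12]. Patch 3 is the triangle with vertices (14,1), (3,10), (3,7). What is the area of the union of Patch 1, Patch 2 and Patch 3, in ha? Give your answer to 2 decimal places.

123.75

By inclusion–exclusion:
Individual areas: |Patch 1| = 49, |Patch 2| = 96, |Patch 3| = 16.5.
|Patch 1∩Patch 2|: x∈[2,8], y∈[4,8] → 6·4 = 24.
|Patch 1∩Patch 3| = 9.1465.
|Patch 2∩Patch 3| = 13.75.
|Patch 1∩Patch 2∩Patch 3| = 9.1465.
|Patch 1 ∪ Patch 2 ∪ Patch 3| = 161.5 − 46.8965 + 9.1465 = 123.75.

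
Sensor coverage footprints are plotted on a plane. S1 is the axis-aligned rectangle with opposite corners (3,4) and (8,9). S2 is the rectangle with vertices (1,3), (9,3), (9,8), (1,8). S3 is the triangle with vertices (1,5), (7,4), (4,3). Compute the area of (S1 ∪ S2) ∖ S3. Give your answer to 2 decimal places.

|S1 ∪ S2| = 45.
|(S1 ∪ S2) ∩ S3| = 4.5.
|(S1 ∪ S2) ∖ S3| = 45 − 4.5 = 40.50.

40.50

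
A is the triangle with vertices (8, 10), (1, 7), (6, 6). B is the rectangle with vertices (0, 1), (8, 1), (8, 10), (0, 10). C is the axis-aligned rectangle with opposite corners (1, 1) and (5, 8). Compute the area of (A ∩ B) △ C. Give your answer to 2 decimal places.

|A ∩ B| = 11.
|(A ∩ B) ∩ C| = 4.4333.
|(A ∩ B) △ C| = 11 + 28 − 8.8667 = 30.13.

30.13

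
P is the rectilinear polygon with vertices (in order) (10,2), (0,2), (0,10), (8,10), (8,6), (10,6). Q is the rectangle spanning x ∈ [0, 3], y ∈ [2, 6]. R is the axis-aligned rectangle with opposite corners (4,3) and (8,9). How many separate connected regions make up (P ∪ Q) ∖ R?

(P ∪ Q) ∖ R is a single connected region.

1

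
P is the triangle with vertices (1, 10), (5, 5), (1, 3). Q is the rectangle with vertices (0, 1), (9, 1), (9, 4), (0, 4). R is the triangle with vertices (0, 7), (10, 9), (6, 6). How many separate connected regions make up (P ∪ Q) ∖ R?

2

(P ∪ Q) ∖ R splits into 2 disjoint pieces (area 35.3718, area 2.7034).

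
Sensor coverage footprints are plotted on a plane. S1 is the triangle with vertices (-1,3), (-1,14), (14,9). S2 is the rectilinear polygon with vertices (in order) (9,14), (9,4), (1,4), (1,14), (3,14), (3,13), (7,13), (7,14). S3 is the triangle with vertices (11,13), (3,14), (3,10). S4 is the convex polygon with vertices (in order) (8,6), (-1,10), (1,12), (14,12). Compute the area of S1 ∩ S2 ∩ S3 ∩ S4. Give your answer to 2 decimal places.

The intersection is the polygon with vertices (3,10), (3,12), (5,12), (6.765,11.412).
By the shoelace formula its area is 4.35.

4.35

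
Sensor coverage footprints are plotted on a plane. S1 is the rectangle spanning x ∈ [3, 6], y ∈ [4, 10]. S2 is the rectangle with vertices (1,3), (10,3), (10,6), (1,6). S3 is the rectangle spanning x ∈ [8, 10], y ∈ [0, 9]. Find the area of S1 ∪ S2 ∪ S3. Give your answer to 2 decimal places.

By inclusion–exclusion:
Individual areas: |S1| = 18, |S2| = 27, |S3| = 18.
|S1∩S2|: x∈[3,6], y∈[4,6] → 3·2 = 6.
|S1∩S3| = 0 (no overlap).
|S2∩S3|: x∈[8,10], y∈[3,6] → 2·3 = 6.
|S1∩S2∩S3| = 0.
|S1 ∪ S2 ∪ S3| = 63 − 12 + 0 = 51.00.

51.00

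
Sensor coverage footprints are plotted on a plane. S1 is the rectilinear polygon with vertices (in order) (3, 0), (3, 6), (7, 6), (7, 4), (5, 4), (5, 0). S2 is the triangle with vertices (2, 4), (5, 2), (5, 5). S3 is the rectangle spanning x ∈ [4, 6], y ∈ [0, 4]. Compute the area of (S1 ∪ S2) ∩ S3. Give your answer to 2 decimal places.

4.00

|S1 ∪ S2| = 16.5.
|(S1 ∪ S2) ∩ S3| = 4.00.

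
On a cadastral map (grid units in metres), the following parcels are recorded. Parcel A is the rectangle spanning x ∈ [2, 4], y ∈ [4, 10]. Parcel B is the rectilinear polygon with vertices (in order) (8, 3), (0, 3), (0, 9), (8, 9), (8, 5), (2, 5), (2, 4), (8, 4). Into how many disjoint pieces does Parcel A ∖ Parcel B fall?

Parcel A ∖ Parcel B splits into 2 disjoint pieces (area 2, area 2).

2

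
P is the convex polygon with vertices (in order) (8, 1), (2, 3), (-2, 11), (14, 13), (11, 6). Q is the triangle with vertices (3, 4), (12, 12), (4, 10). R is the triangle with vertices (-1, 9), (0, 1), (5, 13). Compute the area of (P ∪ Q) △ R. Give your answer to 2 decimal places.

|P ∪ Q| = 113.
|(P ∪ Q) ∩ R| = 18.019.
|(P ∪ Q) △ R| = 113 + 26 − 36.038 = 102.96.

102.96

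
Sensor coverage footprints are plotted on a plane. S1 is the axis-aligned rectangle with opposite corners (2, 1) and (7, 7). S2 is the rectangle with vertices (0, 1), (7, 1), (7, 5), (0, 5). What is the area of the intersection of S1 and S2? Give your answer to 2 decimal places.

|S1∩S2|: x∈[2,7], y∈[1,5] → 5·4 = 20.

20.00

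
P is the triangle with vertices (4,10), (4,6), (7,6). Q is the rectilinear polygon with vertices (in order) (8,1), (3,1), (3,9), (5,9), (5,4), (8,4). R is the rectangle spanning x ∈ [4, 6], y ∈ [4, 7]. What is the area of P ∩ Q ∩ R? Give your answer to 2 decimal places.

1.00

The intersection is the polygon with vertices (4,7), (5,7), (5,6), (4,6).
By the shoelace formula its area is 1.00.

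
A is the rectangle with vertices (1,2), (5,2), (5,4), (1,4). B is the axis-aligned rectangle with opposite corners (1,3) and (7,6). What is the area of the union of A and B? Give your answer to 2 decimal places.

By inclusion–exclusion:
Individual areas: |A| = 8, |B| = 18.
|A∩B|: x∈[1,5], y∈[3,4] → 4·1 = 4.
|A ∪ B| = 26 − 4 = 22.00.

22.00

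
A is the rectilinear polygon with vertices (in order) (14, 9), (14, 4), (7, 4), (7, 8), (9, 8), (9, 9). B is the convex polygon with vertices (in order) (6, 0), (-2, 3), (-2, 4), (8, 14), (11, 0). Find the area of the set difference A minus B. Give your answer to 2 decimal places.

21.96

|A| = 33, |A∩B| = 11.0357.
|A ∖ B| = |A| − |A∩B| = 33 − 11.0357 = 21.96.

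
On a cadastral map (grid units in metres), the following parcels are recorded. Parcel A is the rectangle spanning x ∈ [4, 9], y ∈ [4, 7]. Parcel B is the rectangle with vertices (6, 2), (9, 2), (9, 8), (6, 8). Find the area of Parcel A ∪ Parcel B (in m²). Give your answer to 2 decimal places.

By inclusion–exclusion:
Individual areas: |Parcel A| = 15, |Parcel B| = 18.
|Parcel A∩Parcel B|: x∈[6,9], y∈[4,7] → 3·3 = 9.
|Parcel A ∪ Parcel B| = 33 − 9 = 24.00.

24.00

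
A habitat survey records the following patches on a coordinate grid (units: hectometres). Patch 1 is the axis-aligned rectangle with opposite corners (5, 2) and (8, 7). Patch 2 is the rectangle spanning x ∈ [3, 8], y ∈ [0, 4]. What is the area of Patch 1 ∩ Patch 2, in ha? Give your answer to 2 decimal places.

6.00

|Patch 1∩Patch 2|: x∈[5,8], y∈[2,4] → 3·2 = 6.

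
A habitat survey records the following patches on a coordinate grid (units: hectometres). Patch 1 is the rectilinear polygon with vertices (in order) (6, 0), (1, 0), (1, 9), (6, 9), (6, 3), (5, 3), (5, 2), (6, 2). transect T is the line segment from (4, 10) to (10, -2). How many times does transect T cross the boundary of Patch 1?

2

The segment meets the boundary at (6,6), (4.5,9).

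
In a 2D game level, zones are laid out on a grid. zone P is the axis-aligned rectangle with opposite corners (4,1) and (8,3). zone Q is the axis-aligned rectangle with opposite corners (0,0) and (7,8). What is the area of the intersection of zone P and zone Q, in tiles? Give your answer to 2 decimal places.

6.00

|zone P∩zone Q|: x∈[4,7], y∈[1,3] → 3·2 = 6.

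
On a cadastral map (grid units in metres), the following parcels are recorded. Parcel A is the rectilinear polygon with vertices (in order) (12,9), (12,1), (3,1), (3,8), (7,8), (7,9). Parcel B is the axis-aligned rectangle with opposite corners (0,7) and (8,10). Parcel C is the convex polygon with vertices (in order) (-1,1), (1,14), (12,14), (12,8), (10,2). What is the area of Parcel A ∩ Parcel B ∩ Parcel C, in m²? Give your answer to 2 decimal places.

The intersection is the polygon with vertices (7,8), (7,9), (8,9), (8,7), (3,7), (3,8).
By the shoelace formula its area is 6.00.

6.00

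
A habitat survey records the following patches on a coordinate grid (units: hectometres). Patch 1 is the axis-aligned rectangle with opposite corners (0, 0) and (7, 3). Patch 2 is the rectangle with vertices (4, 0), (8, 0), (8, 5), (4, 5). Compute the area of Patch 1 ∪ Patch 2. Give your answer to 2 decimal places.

32.00

By inclusion–exclusion:
Individual areas: |Patch 1| = 21, |Patch 2| = 20.
|Patch 1∩Patch 2|: x∈[4,7], y∈[0,3] → 3·3 = 9.
|Patch 1 ∪ Patch 2| = 41 − 9 = 32.00.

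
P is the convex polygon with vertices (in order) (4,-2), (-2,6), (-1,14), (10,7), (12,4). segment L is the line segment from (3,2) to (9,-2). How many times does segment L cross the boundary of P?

The segment meets the boundary at (6.353,-0.235).

1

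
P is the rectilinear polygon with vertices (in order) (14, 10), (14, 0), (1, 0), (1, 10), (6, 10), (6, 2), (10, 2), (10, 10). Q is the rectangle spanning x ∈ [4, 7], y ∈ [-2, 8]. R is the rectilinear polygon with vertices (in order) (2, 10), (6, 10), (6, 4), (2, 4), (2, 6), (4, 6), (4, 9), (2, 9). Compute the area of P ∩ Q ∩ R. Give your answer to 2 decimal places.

The intersection is the polygon with vertices (4,6), (4,8), (6,8), (6,4), (4,4).
By the shoelace formula its area is 8.00.

8.00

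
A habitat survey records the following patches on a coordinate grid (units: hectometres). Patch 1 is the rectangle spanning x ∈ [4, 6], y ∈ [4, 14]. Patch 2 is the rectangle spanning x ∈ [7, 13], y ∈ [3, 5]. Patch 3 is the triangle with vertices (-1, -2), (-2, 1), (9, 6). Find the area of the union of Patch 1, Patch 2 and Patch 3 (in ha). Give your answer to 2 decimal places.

By inclusion–exclusion:
Individual areas: |Patch 1| = 20, |Patch 2| = 12, |Patch 3| = 19.
|Patch 1∩Patch 2| = 0 (no overlap).
|Patch 1∩Patch 3| = 0.4455.
|Patch 2∩Patch 3| = 0.225.
|Patch 1∩Patch 2∩Patch 3| = 0.
|Patch 1 ∪ Patch 2 ∪ Patch 3| = 51 − 0.6705 + 0 = 50.33.

50.33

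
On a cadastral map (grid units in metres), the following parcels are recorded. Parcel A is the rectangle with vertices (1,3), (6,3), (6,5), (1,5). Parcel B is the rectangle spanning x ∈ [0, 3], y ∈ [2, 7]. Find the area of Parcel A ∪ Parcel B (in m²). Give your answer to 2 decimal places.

By inclusion–exclusion:
Individual areas: |Parcel A| = 10, |Parcel B| = 15.
|Parcel A∩Parcel B|: x∈[1,3], y∈[3,5] → 2·2 = 4.
|Parcel A ∪ Parcel B| = 25 − 4 = 21.00.

21.00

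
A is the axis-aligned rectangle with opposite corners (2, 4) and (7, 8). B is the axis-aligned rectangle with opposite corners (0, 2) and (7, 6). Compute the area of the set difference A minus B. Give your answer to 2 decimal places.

|A∩B|: x∈[2,7], y∈[4,6] → 5·2 = 10.
|A| = 20.
|A ∖ B| = |A| − |A∩B| = 20 − 10 = 10.00.

10.00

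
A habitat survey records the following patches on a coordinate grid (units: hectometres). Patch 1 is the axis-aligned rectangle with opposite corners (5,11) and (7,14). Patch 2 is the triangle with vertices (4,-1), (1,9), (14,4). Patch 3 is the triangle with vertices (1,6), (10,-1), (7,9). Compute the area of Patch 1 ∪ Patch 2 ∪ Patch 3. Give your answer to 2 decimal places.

By inclusion–exclusion:
Individual areas: |Patch 1| = 6, |Patch 2| = 57.5, |Patch 3| = 34.5.
|Patch 1∩Patch 2| = 0.
|Patch 1∩Patch 3| = 0.
|Patch 2∩Patch 3| = 27.6522.
|Patch 1∩Patch 2∩Patch 3| = 0.
|Patch 1 ∪ Patch 2 ∪ Patch 3| = 98 − 27.6522 + 0 = 70.35.

70.35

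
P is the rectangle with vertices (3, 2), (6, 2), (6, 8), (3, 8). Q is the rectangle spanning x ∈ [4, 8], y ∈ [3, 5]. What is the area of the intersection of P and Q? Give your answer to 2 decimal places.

4.00

|P∩Q|: x∈[4,6], y∈[3,5] → 2·2 = 4.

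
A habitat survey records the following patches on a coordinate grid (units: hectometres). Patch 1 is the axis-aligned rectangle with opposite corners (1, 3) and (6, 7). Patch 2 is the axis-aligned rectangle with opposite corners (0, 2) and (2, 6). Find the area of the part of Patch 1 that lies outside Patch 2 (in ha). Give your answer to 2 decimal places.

|Patch 1∩Patch 2|: x∈[1,2], y∈[3,6] → 1·3 = 3.
|Patch 1| = 20.
|Patch 1 ∖ Patch 2| = |Patch 1| − |Patch 1∩Patch 2| = 20 − 3 = 17.00.

17.00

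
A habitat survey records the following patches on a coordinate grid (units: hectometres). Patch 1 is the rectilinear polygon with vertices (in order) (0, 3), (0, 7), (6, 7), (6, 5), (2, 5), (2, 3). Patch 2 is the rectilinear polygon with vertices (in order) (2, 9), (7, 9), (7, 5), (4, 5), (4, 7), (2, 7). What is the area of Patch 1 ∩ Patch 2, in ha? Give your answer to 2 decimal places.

4.00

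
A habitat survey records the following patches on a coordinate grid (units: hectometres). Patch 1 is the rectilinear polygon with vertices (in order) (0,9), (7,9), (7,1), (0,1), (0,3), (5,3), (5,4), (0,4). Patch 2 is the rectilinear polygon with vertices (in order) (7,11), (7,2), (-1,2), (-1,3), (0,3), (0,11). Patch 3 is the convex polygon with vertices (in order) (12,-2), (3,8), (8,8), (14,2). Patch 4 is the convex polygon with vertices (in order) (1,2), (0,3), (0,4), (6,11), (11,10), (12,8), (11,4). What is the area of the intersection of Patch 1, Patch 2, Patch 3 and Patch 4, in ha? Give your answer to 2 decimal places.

8.84

The intersection is the polygon with vertices (3.22,7.756), (3.429,8), (7,8), (7,3.556).
By the shoelace formula its area is 8.84.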